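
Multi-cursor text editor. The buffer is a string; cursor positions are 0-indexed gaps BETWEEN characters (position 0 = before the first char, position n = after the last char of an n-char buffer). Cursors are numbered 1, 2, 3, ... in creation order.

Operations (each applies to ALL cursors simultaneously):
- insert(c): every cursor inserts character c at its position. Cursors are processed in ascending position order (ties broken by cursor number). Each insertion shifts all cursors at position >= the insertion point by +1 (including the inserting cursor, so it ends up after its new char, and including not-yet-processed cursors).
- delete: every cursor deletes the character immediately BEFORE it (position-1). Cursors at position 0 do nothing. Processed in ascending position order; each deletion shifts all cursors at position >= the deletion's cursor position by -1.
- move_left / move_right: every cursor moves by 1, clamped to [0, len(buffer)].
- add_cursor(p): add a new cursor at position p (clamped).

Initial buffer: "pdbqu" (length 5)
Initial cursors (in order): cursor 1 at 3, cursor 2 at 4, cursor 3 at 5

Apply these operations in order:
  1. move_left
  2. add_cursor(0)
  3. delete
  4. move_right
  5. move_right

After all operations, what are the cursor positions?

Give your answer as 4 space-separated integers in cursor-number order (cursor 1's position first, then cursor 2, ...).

After op 1 (move_left): buffer="pdbqu" (len 5), cursors c1@2 c2@3 c3@4, authorship .....
After op 2 (add_cursor(0)): buffer="pdbqu" (len 5), cursors c4@0 c1@2 c2@3 c3@4, authorship .....
After op 3 (delete): buffer="pu" (len 2), cursors c4@0 c1@1 c2@1 c3@1, authorship ..
After op 4 (move_right): buffer="pu" (len 2), cursors c4@1 c1@2 c2@2 c3@2, authorship ..
After op 5 (move_right): buffer="pu" (len 2), cursors c1@2 c2@2 c3@2 c4@2, authorship ..

Answer: 2 2 2 2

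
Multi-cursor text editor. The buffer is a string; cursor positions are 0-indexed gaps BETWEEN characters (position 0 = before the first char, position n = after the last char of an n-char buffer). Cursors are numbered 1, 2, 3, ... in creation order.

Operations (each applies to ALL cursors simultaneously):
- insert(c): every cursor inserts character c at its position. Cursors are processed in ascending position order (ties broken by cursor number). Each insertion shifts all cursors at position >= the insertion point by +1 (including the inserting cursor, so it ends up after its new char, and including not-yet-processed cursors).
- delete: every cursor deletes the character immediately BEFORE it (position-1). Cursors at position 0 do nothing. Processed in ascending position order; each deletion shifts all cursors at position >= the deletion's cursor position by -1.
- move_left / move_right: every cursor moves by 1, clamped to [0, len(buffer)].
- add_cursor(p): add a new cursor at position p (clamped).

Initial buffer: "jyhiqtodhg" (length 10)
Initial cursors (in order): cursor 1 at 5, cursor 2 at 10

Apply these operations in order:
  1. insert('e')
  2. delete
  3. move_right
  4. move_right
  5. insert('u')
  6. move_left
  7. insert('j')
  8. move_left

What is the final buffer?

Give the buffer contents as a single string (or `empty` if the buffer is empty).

Answer: jyhiqtojudhgju

Derivation:
After op 1 (insert('e')): buffer="jyhiqetodhge" (len 12), cursors c1@6 c2@12, authorship .....1.....2
After op 2 (delete): buffer="jyhiqtodhg" (len 10), cursors c1@5 c2@10, authorship ..........
After op 3 (move_right): buffer="jyhiqtodhg" (len 10), cursors c1@6 c2@10, authorship ..........
After op 4 (move_right): buffer="jyhiqtodhg" (len 10), cursors c1@7 c2@10, authorship ..........
After op 5 (insert('u')): buffer="jyhiqtoudhgu" (len 12), cursors c1@8 c2@12, authorship .......1...2
After op 6 (move_left): buffer="jyhiqtoudhgu" (len 12), cursors c1@7 c2@11, authorship .......1...2
After op 7 (insert('j')): buffer="jyhiqtojudhgju" (len 14), cursors c1@8 c2@13, authorship .......11...22
After op 8 (move_left): buffer="jyhiqtojudhgju" (len 14), cursors c1@7 c2@12, authorship .......11...22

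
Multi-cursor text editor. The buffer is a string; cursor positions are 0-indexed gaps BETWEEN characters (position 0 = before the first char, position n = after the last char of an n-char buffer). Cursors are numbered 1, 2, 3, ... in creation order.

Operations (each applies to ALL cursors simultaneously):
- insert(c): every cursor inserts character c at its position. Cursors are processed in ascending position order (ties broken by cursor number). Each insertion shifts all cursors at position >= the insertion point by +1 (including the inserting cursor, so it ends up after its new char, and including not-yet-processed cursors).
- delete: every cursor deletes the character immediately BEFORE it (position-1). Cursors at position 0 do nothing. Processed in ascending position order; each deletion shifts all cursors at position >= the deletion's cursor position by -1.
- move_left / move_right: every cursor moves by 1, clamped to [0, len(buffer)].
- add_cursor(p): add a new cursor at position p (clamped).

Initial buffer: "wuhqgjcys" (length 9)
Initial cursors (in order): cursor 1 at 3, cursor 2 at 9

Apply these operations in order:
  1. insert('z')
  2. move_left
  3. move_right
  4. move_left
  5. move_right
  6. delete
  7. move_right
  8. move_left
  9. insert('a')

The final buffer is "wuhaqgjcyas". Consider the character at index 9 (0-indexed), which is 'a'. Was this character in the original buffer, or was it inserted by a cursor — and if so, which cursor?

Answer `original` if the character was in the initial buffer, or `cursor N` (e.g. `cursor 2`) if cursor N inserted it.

After op 1 (insert('z')): buffer="wuhzqgjcysz" (len 11), cursors c1@4 c2@11, authorship ...1......2
After op 2 (move_left): buffer="wuhzqgjcysz" (len 11), cursors c1@3 c2@10, authorship ...1......2
After op 3 (move_right): buffer="wuhzqgjcysz" (len 11), cursors c1@4 c2@11, authorship ...1......2
After op 4 (move_left): buffer="wuhzqgjcysz" (len 11), cursors c1@3 c2@10, authorship ...1......2
After op 5 (move_right): buffer="wuhzqgjcysz" (len 11), cursors c1@4 c2@11, authorship ...1......2
After op 6 (delete): buffer="wuhqgjcys" (len 9), cursors c1@3 c2@9, authorship .........
After op 7 (move_right): buffer="wuhqgjcys" (len 9), cursors c1@4 c2@9, authorship .........
After op 8 (move_left): buffer="wuhqgjcys" (len 9), cursors c1@3 c2@8, authorship .........
After op 9 (insert('a')): buffer="wuhaqgjcyas" (len 11), cursors c1@4 c2@10, authorship ...1.....2.
Authorship (.=original, N=cursor N): . . . 1 . . . . . 2 .
Index 9: author = 2

Answer: cursor 2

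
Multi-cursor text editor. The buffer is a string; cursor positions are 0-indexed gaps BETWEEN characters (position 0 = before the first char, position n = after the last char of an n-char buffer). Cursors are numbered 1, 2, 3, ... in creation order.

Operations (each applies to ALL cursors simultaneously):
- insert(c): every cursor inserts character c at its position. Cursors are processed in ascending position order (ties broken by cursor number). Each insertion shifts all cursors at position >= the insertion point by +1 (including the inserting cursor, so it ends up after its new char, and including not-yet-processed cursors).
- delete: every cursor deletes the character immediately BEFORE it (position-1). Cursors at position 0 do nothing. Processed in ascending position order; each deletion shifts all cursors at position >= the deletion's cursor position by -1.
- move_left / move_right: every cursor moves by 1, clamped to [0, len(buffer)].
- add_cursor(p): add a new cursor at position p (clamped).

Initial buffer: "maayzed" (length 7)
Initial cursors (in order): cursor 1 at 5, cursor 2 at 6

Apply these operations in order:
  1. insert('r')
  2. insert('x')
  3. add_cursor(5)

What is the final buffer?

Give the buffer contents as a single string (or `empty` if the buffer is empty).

After op 1 (insert('r')): buffer="maayzrerd" (len 9), cursors c1@6 c2@8, authorship .....1.2.
After op 2 (insert('x')): buffer="maayzrxerxd" (len 11), cursors c1@7 c2@10, authorship .....11.22.
After op 3 (add_cursor(5)): buffer="maayzrxerxd" (len 11), cursors c3@5 c1@7 c2@10, authorship .....11.22.

Answer: maayzrxerxd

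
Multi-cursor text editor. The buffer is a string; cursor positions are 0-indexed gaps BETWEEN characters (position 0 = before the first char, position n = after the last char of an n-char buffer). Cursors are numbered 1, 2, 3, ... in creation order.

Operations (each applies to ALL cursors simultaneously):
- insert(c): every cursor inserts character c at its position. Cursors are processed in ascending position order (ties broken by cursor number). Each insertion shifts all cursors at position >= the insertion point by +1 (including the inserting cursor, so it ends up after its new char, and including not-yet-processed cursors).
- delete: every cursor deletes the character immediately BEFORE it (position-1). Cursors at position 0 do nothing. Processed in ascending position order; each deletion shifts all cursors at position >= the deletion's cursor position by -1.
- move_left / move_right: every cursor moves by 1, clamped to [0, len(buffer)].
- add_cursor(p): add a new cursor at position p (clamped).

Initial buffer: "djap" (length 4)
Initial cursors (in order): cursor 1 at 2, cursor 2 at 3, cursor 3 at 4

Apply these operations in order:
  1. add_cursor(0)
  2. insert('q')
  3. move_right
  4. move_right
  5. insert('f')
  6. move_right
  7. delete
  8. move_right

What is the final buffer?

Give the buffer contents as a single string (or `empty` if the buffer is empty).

Answer: qdjfaqfq

Derivation:
After op 1 (add_cursor(0)): buffer="djap" (len 4), cursors c4@0 c1@2 c2@3 c3@4, authorship ....
After op 2 (insert('q')): buffer="qdjqaqpq" (len 8), cursors c4@1 c1@4 c2@6 c3@8, authorship 4..1.2.3
After op 3 (move_right): buffer="qdjqaqpq" (len 8), cursors c4@2 c1@5 c2@7 c3@8, authorship 4..1.2.3
After op 4 (move_right): buffer="qdjqaqpq" (len 8), cursors c4@3 c1@6 c2@8 c3@8, authorship 4..1.2.3
After op 5 (insert('f')): buffer="qdjfqaqfpqff" (len 12), cursors c4@4 c1@8 c2@12 c3@12, authorship 4..41.21.323
After op 6 (move_right): buffer="qdjfqaqfpqff" (len 12), cursors c4@5 c1@9 c2@12 c3@12, authorship 4..41.21.323
After op 7 (delete): buffer="qdjfaqfq" (len 8), cursors c4@4 c1@7 c2@8 c3@8, authorship 4..4.213
After op 8 (move_right): buffer="qdjfaqfq" (len 8), cursors c4@5 c1@8 c2@8 c3@8, authorship 4..4.213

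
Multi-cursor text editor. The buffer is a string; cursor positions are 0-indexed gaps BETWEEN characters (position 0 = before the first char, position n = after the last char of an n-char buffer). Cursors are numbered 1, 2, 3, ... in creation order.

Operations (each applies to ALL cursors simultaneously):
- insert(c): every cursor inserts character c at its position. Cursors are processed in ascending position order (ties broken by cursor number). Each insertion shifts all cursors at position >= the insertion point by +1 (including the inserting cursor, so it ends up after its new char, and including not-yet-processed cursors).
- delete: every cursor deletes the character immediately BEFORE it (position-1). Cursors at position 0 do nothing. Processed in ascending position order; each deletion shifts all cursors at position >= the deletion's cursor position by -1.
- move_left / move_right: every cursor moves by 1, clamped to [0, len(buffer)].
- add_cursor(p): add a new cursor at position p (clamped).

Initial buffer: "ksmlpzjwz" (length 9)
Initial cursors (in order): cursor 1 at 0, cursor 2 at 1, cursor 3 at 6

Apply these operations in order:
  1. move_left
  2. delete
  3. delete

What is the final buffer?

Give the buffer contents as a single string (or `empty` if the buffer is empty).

Answer: ksmzjwz

Derivation:
After op 1 (move_left): buffer="ksmlpzjwz" (len 9), cursors c1@0 c2@0 c3@5, authorship .........
After op 2 (delete): buffer="ksmlzjwz" (len 8), cursors c1@0 c2@0 c3@4, authorship ........
After op 3 (delete): buffer="ksmzjwz" (len 7), cursors c1@0 c2@0 c3@3, authorship .......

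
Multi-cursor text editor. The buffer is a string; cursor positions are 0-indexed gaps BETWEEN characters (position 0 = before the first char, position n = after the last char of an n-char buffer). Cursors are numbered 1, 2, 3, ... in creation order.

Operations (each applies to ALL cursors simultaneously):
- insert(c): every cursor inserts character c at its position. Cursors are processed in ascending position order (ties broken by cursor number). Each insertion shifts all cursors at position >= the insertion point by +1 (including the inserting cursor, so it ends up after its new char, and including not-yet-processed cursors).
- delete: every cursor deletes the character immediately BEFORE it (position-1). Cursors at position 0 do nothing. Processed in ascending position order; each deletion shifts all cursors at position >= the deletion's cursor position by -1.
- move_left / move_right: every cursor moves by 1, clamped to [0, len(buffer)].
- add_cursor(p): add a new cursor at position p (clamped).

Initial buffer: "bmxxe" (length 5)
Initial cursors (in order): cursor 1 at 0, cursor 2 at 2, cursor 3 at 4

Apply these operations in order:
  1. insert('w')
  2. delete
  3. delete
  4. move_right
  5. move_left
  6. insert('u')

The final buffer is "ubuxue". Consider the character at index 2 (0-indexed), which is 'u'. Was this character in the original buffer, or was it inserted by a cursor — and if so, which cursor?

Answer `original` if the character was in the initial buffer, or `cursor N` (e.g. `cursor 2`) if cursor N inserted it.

Answer: cursor 2

Derivation:
After op 1 (insert('w')): buffer="wbmwxxwe" (len 8), cursors c1@1 c2@4 c3@7, authorship 1..2..3.
After op 2 (delete): buffer="bmxxe" (len 5), cursors c1@0 c2@2 c3@4, authorship .....
After op 3 (delete): buffer="bxe" (len 3), cursors c1@0 c2@1 c3@2, authorship ...
After op 4 (move_right): buffer="bxe" (len 3), cursors c1@1 c2@2 c3@3, authorship ...
After op 5 (move_left): buffer="bxe" (len 3), cursors c1@0 c2@1 c3@2, authorship ...
After op 6 (insert('u')): buffer="ubuxue" (len 6), cursors c1@1 c2@3 c3@5, authorship 1.2.3.
Authorship (.=original, N=cursor N): 1 . 2 . 3 .
Index 2: author = 2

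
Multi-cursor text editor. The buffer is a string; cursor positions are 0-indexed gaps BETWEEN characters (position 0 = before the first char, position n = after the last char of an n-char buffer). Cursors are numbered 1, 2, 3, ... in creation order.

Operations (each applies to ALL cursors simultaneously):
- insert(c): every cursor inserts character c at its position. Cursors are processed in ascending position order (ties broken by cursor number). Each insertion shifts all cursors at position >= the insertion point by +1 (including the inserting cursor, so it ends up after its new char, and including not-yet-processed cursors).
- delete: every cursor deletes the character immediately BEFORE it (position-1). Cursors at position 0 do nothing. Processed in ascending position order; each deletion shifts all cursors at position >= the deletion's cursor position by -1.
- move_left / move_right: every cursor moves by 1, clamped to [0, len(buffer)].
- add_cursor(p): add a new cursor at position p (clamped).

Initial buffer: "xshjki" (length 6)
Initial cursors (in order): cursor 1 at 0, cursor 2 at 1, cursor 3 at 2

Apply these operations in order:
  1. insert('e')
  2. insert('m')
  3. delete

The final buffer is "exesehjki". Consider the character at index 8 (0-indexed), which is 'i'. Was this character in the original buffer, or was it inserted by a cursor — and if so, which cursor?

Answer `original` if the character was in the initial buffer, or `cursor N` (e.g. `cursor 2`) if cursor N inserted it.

After op 1 (insert('e')): buffer="exesehjki" (len 9), cursors c1@1 c2@3 c3@5, authorship 1.2.3....
After op 2 (insert('m')): buffer="emxemsemhjki" (len 12), cursors c1@2 c2@5 c3@8, authorship 11.22.33....
After op 3 (delete): buffer="exesehjki" (len 9), cursors c1@1 c2@3 c3@5, authorship 1.2.3....
Authorship (.=original, N=cursor N): 1 . 2 . 3 . . . .
Index 8: author = original

Answer: original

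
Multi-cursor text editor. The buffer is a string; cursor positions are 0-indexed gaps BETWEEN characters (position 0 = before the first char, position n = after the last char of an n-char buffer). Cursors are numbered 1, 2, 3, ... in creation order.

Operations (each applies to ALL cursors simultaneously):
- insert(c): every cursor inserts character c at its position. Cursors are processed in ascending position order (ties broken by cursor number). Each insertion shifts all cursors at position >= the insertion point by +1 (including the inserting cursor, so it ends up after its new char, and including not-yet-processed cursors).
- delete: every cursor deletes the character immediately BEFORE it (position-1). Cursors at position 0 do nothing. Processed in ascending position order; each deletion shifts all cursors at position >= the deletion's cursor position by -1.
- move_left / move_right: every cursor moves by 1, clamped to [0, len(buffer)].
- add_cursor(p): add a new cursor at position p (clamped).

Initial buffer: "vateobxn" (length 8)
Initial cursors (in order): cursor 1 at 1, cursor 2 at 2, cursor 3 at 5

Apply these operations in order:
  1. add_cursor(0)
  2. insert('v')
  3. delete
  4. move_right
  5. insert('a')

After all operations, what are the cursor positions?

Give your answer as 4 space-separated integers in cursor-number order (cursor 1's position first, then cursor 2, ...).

Answer: 4 6 10 2

Derivation:
After op 1 (add_cursor(0)): buffer="vateobxn" (len 8), cursors c4@0 c1@1 c2@2 c3@5, authorship ........
After op 2 (insert('v')): buffer="vvvavteovbxn" (len 12), cursors c4@1 c1@3 c2@5 c3@9, authorship 4.1.2...3...
After op 3 (delete): buffer="vateobxn" (len 8), cursors c4@0 c1@1 c2@2 c3@5, authorship ........
After op 4 (move_right): buffer="vateobxn" (len 8), cursors c4@1 c1@2 c2@3 c3@6, authorship ........
After op 5 (insert('a')): buffer="vaaataeobaxn" (len 12), cursors c4@2 c1@4 c2@6 c3@10, authorship .4.1.2...3..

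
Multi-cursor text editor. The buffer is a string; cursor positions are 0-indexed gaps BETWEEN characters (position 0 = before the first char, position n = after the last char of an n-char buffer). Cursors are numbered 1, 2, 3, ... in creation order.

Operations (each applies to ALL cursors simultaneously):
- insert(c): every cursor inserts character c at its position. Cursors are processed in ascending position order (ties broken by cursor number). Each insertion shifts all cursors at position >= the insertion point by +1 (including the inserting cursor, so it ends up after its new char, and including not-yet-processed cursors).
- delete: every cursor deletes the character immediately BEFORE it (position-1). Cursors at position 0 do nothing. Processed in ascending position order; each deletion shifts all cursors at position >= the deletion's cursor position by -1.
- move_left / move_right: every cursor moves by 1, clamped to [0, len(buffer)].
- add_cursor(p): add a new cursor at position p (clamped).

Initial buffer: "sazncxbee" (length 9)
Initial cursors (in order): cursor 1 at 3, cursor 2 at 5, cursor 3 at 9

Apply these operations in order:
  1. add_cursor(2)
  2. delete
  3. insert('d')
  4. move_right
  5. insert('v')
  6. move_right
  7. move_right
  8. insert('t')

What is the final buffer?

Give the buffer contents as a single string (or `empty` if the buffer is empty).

Answer: sddnvvdxttvbetdvt

Derivation:
After op 1 (add_cursor(2)): buffer="sazncxbee" (len 9), cursors c4@2 c1@3 c2@5 c3@9, authorship .........
After op 2 (delete): buffer="snxbe" (len 5), cursors c1@1 c4@1 c2@2 c3@5, authorship .....
After op 3 (insert('d')): buffer="sddndxbed" (len 9), cursors c1@3 c4@3 c2@5 c3@9, authorship .14.2...3
After op 4 (move_right): buffer="sddndxbed" (len 9), cursors c1@4 c4@4 c2@6 c3@9, authorship .14.2...3
After op 5 (insert('v')): buffer="sddnvvdxvbedv" (len 13), cursors c1@6 c4@6 c2@9 c3@13, authorship .14.142.2..33
After op 6 (move_right): buffer="sddnvvdxvbedv" (len 13), cursors c1@7 c4@7 c2@10 c3@13, authorship .14.142.2..33
After op 7 (move_right): buffer="sddnvvdxvbedv" (len 13), cursors c1@8 c4@8 c2@11 c3@13, authorship .14.142.2..33
After op 8 (insert('t')): buffer="sddnvvdxttvbetdvt" (len 17), cursors c1@10 c4@10 c2@14 c3@17, authorship .14.142.142..2333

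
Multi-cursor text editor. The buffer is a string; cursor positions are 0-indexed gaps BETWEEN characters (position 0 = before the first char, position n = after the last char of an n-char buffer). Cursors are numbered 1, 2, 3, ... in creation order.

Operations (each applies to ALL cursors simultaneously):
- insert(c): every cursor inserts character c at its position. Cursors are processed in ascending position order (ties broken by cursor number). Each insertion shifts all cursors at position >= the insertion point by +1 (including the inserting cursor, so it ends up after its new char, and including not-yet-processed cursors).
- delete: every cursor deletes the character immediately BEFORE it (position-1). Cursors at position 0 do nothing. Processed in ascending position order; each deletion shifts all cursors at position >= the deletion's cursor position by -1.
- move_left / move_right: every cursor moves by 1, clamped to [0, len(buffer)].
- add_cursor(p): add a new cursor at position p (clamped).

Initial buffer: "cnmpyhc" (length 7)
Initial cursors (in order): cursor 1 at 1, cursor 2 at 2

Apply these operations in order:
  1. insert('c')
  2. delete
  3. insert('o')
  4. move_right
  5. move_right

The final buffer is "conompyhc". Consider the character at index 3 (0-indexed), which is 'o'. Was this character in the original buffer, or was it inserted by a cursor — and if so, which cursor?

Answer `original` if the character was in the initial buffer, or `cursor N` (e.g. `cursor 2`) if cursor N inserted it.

After op 1 (insert('c')): buffer="ccncmpyhc" (len 9), cursors c1@2 c2@4, authorship .1.2.....
After op 2 (delete): buffer="cnmpyhc" (len 7), cursors c1@1 c2@2, authorship .......
After op 3 (insert('o')): buffer="conompyhc" (len 9), cursors c1@2 c2@4, authorship .1.2.....
After op 4 (move_right): buffer="conompyhc" (len 9), cursors c1@3 c2@5, authorship .1.2.....
After op 5 (move_right): buffer="conompyhc" (len 9), cursors c1@4 c2@6, authorship .1.2.....
Authorship (.=original, N=cursor N): . 1 . 2 . . . . .
Index 3: author = 2

Answer: cursor 2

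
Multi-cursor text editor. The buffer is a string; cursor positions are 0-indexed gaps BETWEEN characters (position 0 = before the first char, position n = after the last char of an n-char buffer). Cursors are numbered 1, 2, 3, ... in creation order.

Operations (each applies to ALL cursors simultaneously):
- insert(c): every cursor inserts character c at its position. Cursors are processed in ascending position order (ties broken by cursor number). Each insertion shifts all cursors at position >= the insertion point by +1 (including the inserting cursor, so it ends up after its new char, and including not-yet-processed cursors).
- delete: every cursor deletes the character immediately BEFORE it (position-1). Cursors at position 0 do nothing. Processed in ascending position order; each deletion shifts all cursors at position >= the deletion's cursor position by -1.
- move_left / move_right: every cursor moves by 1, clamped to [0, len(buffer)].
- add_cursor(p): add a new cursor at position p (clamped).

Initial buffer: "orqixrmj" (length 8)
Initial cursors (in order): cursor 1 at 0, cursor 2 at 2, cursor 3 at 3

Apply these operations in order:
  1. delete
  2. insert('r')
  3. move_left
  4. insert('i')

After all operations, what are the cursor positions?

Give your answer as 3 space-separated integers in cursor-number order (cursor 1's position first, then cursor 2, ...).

Answer: 1 6 6

Derivation:
After op 1 (delete): buffer="oixrmj" (len 6), cursors c1@0 c2@1 c3@1, authorship ......
After op 2 (insert('r')): buffer="rorrixrmj" (len 9), cursors c1@1 c2@4 c3@4, authorship 1.23.....
After op 3 (move_left): buffer="rorrixrmj" (len 9), cursors c1@0 c2@3 c3@3, authorship 1.23.....
After op 4 (insert('i')): buffer="iroriirixrmj" (len 12), cursors c1@1 c2@6 c3@6, authorship 11.2233.....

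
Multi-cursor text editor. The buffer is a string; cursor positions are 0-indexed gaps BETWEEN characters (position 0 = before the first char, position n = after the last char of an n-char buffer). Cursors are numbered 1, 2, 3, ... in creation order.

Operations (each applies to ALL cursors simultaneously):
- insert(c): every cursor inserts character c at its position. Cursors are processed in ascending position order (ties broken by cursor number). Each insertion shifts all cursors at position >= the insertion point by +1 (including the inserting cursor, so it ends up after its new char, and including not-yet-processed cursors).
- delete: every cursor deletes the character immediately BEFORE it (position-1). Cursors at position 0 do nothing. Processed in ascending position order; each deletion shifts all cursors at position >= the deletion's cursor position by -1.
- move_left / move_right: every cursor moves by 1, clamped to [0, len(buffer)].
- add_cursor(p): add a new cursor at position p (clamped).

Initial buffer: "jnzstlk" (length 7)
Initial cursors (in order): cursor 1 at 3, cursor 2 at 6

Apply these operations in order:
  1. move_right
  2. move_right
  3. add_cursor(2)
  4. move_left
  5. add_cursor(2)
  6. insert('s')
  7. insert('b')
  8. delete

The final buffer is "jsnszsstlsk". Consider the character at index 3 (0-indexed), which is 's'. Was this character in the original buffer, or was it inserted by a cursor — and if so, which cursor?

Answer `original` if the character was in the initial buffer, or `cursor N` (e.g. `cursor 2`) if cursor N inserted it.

Answer: cursor 4

Derivation:
After op 1 (move_right): buffer="jnzstlk" (len 7), cursors c1@4 c2@7, authorship .......
After op 2 (move_right): buffer="jnzstlk" (len 7), cursors c1@5 c2@7, authorship .......
After op 3 (add_cursor(2)): buffer="jnzstlk" (len 7), cursors c3@2 c1@5 c2@7, authorship .......
After op 4 (move_left): buffer="jnzstlk" (len 7), cursors c3@1 c1@4 c2@6, authorship .......
After op 5 (add_cursor(2)): buffer="jnzstlk" (len 7), cursors c3@1 c4@2 c1@4 c2@6, authorship .......
After op 6 (insert('s')): buffer="jsnszsstlsk" (len 11), cursors c3@2 c4@4 c1@7 c2@10, authorship .3.4..1..2.
After op 7 (insert('b')): buffer="jsbnsbzssbtlsbk" (len 15), cursors c3@3 c4@6 c1@10 c2@14, authorship .33.44..11..22.
After op 8 (delete): buffer="jsnszsstlsk" (len 11), cursors c3@2 c4@4 c1@7 c2@10, authorship .3.4..1..2.
Authorship (.=original, N=cursor N): . 3 . 4 . . 1 . . 2 .
Index 3: author = 4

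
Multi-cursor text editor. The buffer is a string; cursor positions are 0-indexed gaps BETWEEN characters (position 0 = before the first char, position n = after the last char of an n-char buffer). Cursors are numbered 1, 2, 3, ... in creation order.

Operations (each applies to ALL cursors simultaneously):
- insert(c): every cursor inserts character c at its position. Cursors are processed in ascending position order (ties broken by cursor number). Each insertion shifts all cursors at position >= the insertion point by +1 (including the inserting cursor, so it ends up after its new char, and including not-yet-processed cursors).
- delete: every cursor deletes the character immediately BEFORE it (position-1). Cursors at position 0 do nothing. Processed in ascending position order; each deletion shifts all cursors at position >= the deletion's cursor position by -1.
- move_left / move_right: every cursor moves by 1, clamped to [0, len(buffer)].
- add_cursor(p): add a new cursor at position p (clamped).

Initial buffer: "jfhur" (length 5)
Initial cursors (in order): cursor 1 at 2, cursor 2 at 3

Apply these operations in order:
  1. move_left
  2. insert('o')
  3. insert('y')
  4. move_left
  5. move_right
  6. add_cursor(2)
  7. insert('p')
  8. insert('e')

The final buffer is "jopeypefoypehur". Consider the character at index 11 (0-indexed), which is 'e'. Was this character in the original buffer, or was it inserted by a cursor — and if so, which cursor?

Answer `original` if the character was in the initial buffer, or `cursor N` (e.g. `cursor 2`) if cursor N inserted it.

After op 1 (move_left): buffer="jfhur" (len 5), cursors c1@1 c2@2, authorship .....
After op 2 (insert('o')): buffer="jofohur" (len 7), cursors c1@2 c2@4, authorship .1.2...
After op 3 (insert('y')): buffer="joyfoyhur" (len 9), cursors c1@3 c2@6, authorship .11.22...
After op 4 (move_left): buffer="joyfoyhur" (len 9), cursors c1@2 c2@5, authorship .11.22...
After op 5 (move_right): buffer="joyfoyhur" (len 9), cursors c1@3 c2@6, authorship .11.22...
After op 6 (add_cursor(2)): buffer="joyfoyhur" (len 9), cursors c3@2 c1@3 c2@6, authorship .11.22...
After op 7 (insert('p')): buffer="jopypfoyphur" (len 12), cursors c3@3 c1@5 c2@9, authorship .1311.222...
After op 8 (insert('e')): buffer="jopeypefoypehur" (len 15), cursors c3@4 c1@7 c2@12, authorship .133111.2222...
Authorship (.=original, N=cursor N): . 1 3 3 1 1 1 . 2 2 2 2 . . .
Index 11: author = 2

Answer: cursor 2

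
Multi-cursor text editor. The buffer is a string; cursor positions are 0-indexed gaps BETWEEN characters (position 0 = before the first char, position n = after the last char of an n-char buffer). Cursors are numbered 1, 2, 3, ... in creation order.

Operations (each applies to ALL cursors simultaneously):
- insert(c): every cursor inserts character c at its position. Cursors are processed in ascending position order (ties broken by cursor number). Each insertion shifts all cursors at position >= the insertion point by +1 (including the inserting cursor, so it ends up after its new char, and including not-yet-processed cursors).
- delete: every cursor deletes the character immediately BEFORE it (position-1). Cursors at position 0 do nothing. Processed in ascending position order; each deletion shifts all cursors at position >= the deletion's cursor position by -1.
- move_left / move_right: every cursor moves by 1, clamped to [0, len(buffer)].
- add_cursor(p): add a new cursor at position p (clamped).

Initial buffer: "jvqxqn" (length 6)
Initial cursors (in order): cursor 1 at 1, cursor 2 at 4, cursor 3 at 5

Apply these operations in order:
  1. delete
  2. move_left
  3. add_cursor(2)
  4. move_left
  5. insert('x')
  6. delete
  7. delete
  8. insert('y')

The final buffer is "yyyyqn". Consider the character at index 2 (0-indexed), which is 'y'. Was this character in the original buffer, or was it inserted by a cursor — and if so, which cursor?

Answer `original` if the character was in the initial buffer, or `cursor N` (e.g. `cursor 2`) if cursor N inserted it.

After op 1 (delete): buffer="vqn" (len 3), cursors c1@0 c2@2 c3@2, authorship ...
After op 2 (move_left): buffer="vqn" (len 3), cursors c1@0 c2@1 c3@1, authorship ...
After op 3 (add_cursor(2)): buffer="vqn" (len 3), cursors c1@0 c2@1 c3@1 c4@2, authorship ...
After op 4 (move_left): buffer="vqn" (len 3), cursors c1@0 c2@0 c3@0 c4@1, authorship ...
After op 5 (insert('x')): buffer="xxxvxqn" (len 7), cursors c1@3 c2@3 c3@3 c4@5, authorship 123.4..
After op 6 (delete): buffer="vqn" (len 3), cursors c1@0 c2@0 c3@0 c4@1, authorship ...
After op 7 (delete): buffer="qn" (len 2), cursors c1@0 c2@0 c3@0 c4@0, authorship ..
After op 8 (insert('y')): buffer="yyyyqn" (len 6), cursors c1@4 c2@4 c3@4 c4@4, authorship 1234..
Authorship (.=original, N=cursor N): 1 2 3 4 . .
Index 2: author = 3

Answer: cursor 3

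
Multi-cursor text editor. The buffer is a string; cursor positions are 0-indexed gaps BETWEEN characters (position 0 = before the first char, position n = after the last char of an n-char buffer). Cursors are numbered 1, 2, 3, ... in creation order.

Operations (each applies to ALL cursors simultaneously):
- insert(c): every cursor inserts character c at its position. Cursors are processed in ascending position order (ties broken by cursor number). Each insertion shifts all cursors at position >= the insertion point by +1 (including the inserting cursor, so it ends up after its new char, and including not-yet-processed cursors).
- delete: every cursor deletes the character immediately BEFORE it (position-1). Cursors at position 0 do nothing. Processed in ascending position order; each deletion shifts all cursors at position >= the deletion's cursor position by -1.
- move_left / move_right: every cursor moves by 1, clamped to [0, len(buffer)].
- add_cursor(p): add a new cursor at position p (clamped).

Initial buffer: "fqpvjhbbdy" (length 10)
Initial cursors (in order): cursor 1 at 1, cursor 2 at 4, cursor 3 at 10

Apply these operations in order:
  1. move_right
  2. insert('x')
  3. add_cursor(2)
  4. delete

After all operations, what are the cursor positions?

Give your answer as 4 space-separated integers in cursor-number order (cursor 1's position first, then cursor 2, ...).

Answer: 1 4 9 1

Derivation:
After op 1 (move_right): buffer="fqpvjhbbdy" (len 10), cursors c1@2 c2@5 c3@10, authorship ..........
After op 2 (insert('x')): buffer="fqxpvjxhbbdyx" (len 13), cursors c1@3 c2@7 c3@13, authorship ..1...2.....3
After op 3 (add_cursor(2)): buffer="fqxpvjxhbbdyx" (len 13), cursors c4@2 c1@3 c2@7 c3@13, authorship ..1...2.....3
After op 4 (delete): buffer="fpvjhbbdy" (len 9), cursors c1@1 c4@1 c2@4 c3@9, authorship .........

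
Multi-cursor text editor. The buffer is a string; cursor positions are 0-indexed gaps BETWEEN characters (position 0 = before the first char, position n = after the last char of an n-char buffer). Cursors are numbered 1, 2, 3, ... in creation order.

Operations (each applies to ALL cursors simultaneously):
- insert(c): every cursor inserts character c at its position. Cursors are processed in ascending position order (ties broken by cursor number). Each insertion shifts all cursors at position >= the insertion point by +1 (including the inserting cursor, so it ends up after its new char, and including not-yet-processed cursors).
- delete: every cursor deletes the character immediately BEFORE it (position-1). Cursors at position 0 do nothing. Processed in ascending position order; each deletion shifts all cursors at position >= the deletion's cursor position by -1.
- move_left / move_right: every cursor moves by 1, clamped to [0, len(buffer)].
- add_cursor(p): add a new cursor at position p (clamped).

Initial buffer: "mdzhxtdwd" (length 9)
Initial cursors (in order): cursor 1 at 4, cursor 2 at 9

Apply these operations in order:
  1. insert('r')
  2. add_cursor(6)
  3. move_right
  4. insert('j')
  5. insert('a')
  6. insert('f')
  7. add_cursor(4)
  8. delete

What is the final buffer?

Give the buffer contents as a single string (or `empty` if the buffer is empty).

Answer: mdzrxjatjadwdrja

Derivation:
After op 1 (insert('r')): buffer="mdzhrxtdwdr" (len 11), cursors c1@5 c2@11, authorship ....1.....2
After op 2 (add_cursor(6)): buffer="mdzhrxtdwdr" (len 11), cursors c1@5 c3@6 c2@11, authorship ....1.....2
After op 3 (move_right): buffer="mdzhrxtdwdr" (len 11), cursors c1@6 c3@7 c2@11, authorship ....1.....2
After op 4 (insert('j')): buffer="mdzhrxjtjdwdrj" (len 14), cursors c1@7 c3@9 c2@14, authorship ....1.1.3...22
After op 5 (insert('a')): buffer="mdzhrxjatjadwdrja" (len 17), cursors c1@8 c3@11 c2@17, authorship ....1.11.33...222
After op 6 (insert('f')): buffer="mdzhrxjaftjafdwdrjaf" (len 20), cursors c1@9 c3@13 c2@20, authorship ....1.111.333...2222
After op 7 (add_cursor(4)): buffer="mdzhrxjaftjafdwdrjaf" (len 20), cursors c4@4 c1@9 c3@13 c2@20, authorship ....1.111.333...2222
After op 8 (delete): buffer="mdzrxjatjadwdrja" (len 16), cursors c4@3 c1@7 c3@10 c2@16, authorship ...1.11.33...222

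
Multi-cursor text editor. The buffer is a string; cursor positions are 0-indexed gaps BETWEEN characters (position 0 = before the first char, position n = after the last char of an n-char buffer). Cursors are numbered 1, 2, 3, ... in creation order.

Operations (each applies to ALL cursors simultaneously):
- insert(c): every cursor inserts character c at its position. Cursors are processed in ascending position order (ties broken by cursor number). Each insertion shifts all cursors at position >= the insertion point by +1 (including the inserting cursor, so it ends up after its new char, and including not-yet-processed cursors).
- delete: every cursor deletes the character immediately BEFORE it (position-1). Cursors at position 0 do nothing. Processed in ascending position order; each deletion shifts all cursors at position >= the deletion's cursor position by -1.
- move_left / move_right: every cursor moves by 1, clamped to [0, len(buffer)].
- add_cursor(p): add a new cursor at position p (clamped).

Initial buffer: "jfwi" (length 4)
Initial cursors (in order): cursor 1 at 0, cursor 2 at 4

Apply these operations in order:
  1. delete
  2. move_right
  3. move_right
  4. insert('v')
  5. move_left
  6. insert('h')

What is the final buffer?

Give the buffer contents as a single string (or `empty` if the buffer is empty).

After op 1 (delete): buffer="jfw" (len 3), cursors c1@0 c2@3, authorship ...
After op 2 (move_right): buffer="jfw" (len 3), cursors c1@1 c2@3, authorship ...
After op 3 (move_right): buffer="jfw" (len 3), cursors c1@2 c2@3, authorship ...
After op 4 (insert('v')): buffer="jfvwv" (len 5), cursors c1@3 c2@5, authorship ..1.2
After op 5 (move_left): buffer="jfvwv" (len 5), cursors c1@2 c2@4, authorship ..1.2
After op 6 (insert('h')): buffer="jfhvwhv" (len 7), cursors c1@3 c2@6, authorship ..11.22

Answer: jfhvwhv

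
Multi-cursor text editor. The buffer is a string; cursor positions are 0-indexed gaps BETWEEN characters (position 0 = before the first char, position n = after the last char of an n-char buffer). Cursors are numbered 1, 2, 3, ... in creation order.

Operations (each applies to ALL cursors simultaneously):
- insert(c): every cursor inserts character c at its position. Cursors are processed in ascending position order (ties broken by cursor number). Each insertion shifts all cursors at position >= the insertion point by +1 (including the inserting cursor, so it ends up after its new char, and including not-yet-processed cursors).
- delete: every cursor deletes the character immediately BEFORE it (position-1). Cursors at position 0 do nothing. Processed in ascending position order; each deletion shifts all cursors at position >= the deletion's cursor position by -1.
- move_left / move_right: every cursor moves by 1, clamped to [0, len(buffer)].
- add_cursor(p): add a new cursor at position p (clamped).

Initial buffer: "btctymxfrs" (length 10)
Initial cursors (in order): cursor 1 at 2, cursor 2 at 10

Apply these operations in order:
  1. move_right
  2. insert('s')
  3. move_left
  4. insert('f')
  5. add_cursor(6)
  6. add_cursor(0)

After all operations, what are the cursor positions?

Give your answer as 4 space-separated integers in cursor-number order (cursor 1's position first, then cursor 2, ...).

After op 1 (move_right): buffer="btctymxfrs" (len 10), cursors c1@3 c2@10, authorship ..........
After op 2 (insert('s')): buffer="btcstymxfrss" (len 12), cursors c1@4 c2@12, authorship ...1.......2
After op 3 (move_left): buffer="btcstymxfrss" (len 12), cursors c1@3 c2@11, authorship ...1.......2
After op 4 (insert('f')): buffer="btcfstymxfrsfs" (len 14), cursors c1@4 c2@13, authorship ...11.......22
After op 5 (add_cursor(6)): buffer="btcfstymxfrsfs" (len 14), cursors c1@4 c3@6 c2@13, authorship ...11.......22
After op 6 (add_cursor(0)): buffer="btcfstymxfrsfs" (len 14), cursors c4@0 c1@4 c3@6 c2@13, authorship ...11.......22

Answer: 4 13 6 0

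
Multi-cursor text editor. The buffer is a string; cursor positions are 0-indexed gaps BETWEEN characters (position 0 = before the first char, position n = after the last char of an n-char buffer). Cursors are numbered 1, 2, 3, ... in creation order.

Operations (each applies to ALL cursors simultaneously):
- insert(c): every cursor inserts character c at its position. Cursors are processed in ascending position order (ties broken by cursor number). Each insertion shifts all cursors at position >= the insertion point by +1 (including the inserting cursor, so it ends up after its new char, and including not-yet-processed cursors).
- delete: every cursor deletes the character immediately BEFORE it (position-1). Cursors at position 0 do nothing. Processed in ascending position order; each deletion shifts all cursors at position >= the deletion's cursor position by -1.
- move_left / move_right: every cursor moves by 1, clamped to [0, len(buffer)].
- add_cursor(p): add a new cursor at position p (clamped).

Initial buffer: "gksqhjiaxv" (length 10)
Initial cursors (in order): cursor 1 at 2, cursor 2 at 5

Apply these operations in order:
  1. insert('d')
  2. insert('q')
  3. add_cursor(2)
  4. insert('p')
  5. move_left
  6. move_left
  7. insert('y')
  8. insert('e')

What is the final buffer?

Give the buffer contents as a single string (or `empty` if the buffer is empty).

Answer: gyekpdyeqpsqhdyeqpjiaxv

Derivation:
After op 1 (insert('d')): buffer="gkdsqhdjiaxv" (len 12), cursors c1@3 c2@7, authorship ..1...2.....
After op 2 (insert('q')): buffer="gkdqsqhdqjiaxv" (len 14), cursors c1@4 c2@9, authorship ..11...22.....
After op 3 (add_cursor(2)): buffer="gkdqsqhdqjiaxv" (len 14), cursors c3@2 c1@4 c2@9, authorship ..11...22.....
After op 4 (insert('p')): buffer="gkpdqpsqhdqpjiaxv" (len 17), cursors c3@3 c1@6 c2@12, authorship ..3111...222.....
After op 5 (move_left): buffer="gkpdqpsqhdqpjiaxv" (len 17), cursors c3@2 c1@5 c2@11, authorship ..3111...222.....
After op 6 (move_left): buffer="gkpdqpsqhdqpjiaxv" (len 17), cursors c3@1 c1@4 c2@10, authorship ..3111...222.....
After op 7 (insert('y')): buffer="gykpdyqpsqhdyqpjiaxv" (len 20), cursors c3@2 c1@6 c2@13, authorship .3.31111...2222.....
After op 8 (insert('e')): buffer="gyekpdyeqpsqhdyeqpjiaxv" (len 23), cursors c3@3 c1@8 c2@16, authorship .33.311111...22222.....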